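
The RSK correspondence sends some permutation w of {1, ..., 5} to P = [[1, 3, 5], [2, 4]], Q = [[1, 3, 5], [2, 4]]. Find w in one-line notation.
2 1 4 3 5

Reverse the RSK construction: for i from n down to 1, find the cell of Q containing i, remove the entry at that cell from P, and reverse-bump it up through P; the value ejected from row 1 is w(i).

Step i=5: Q has 5 at row 1, column 3; remove that cell from P, ejecting 5. So w(5) = 5. P is now [[1, 3], [2, 4]].
Step i=4: Q has 4 at row 2, column 2; remove 4 from row 2 of P and reverse-bump: 4 enters row 1 and ejects 3. So w(4) = 3. P is now [[1, 4], [2]].
Step i=3: Q has 3 at row 1, column 2; remove that cell from P, ejecting 4. So w(3) = 4. P is now [[1], [2]].
Step i=2: Q has 2 at row 2, column 1; remove 2 from row 2 of P and reverse-bump: 2 enters row 1 and ejects 1. So w(2) = 1. P is now [[2]].
Step i=1: Q has 1 at row 1, column 1; remove that cell from P, ejecting 2. So w(1) = 2. P is now [].

So w = 2 1 4 3 5.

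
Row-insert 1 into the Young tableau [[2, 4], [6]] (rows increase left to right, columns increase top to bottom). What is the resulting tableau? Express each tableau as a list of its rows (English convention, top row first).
[[1, 4], [2], [6]]

In row 1, 1 replaces 2 (the leftmost entry greater than 1); 2 is bumped to row 2. In row 2, 2 replaces 6 (the leftmost entry greater than 2); 6 is bumped to row 3. 6 starts a new row 3. The new tableau is [[1, 4], [2], [6]].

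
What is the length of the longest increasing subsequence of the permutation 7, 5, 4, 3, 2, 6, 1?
2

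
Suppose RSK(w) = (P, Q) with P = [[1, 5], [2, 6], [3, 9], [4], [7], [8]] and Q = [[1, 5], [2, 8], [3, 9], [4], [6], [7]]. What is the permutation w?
8 7 4 3 9 2 1 6 5

Reverse the RSK construction: for i from n down to 1, find the cell of Q containing i, remove the entry at that cell from P, and reverse-bump it up through P; the value ejected from row 1 is w(i).

Step i=9: Q has 9 at row 3, column 2; remove 9 from row 3 of P and reverse-bump: 9 enters row 2 and ejects 6; 6 enters row 1 and ejects 5. So w(9) = 5. P is now [[1, 6], [2, 9], [3], [4], [7], [8]].
Step i=8: Q has 8 at row 2, column 2; remove 9 from row 2 of P and reverse-bump: 9 enters row 1 and ejects 6. So w(8) = 6. P is now [[1, 9], [2], [3], [4], [7], [8]].
Step i=7: Q has 7 at row 6, column 1; remove 8 from row 6 of P and reverse-bump: 8 enters row 5 and ejects 7; 7 enters row 4 and ejects 4; 4 enters row 3 and ejects 3; 3 enters row 2 and ejects 2; 2 enters row 1 and ejects 1. So w(7) = 1. P is now [[2, 9], [3], [4], [7], [8]].
Step i=6: Q has 6 at row 5, column 1; remove 8 from row 5 of P and reverse-bump: 8 enters row 4 and ejects 7; 7 enters row 3 and ejects 4; 4 enters row 2 and ejects 3; 3 enters row 1 and ejects 2. So w(6) = 2. P is now [[3, 9], [4], [7], [8]].
Step i=5: Q has 5 at row 1, column 2; remove that cell from P, ejecting 9. So w(5) = 9. P is now [[3], [4], [7], [8]].
Step i=4: Q has 4 at row 4, column 1; remove 8 from row 4 of P and reverse-bump: 8 enters row 3 and ejects 7; 7 enters row 2 and ejects 4; 4 enters row 1 and ejects 3. So w(4) = 3. P is now [[4], [7], [8]].
Step i=3: Q has 3 at row 3, column 1; remove 8 from row 3 of P and reverse-bump: 8 enters row 2 and ejects 7; 7 enters row 1 and ejects 4. So w(3) = 4. P is now [[7], [8]].
Step i=2: Q has 2 at row 2, column 1; remove 8 from row 2 of P and reverse-bump: 8 enters row 1 and ejects 7. So w(2) = 7. P is now [[8]].
Step i=1: Q has 1 at row 1, column 1; remove that cell from P, ejecting 8. So w(1) = 8. P is now [].

So w = 8 7 4 3 9 2 1 6 5.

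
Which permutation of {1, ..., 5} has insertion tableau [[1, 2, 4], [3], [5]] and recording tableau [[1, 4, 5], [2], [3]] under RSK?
5 3 1 2 4

Reverse RSK: for i = n, n-1, ..., 1, locate i in Q, remove the corresponding corner cell from P, and reverse-bump its entry up through P; the value ejected from row 1 is w(i).

So w = 5 3 1 2 4.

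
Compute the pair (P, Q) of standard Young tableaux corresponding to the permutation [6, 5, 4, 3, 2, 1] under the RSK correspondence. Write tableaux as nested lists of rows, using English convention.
Insert each entry of the permutation into P by Schensted row insertion, recording in Q the position of each new cell.

Insert 6: appended to row 1. P = [[6]].
Insert 5: 5 bumps 6 from row 1; 6 starts row 2. P = [[5], [6]].
Insert 4: 4 bumps 5 from row 1; 5 bumps 6 from row 2; 6 starts row 3. P = [[4], [5], [6]].
Insert 3: 3 bumps 4 from row 1; 4 bumps 5 from row 2; 5 bumps 6 from row 3; 6 starts row 4. P = [[3], [4], [5], [6]].
Insert 2: 2 bumps 3 from row 1; 3 bumps 4 from row 2; 4 bumps 5 from row 3; 5 bumps 6 from row 4; 6 starts row 5. P = [[2], [3], [4], [5], [6]].
Insert 1: 1 bumps 2 from row 1; 2 bumps 3 from row 2; 3 bumps 4 from row 3; 4 bumps 5 from row 4; 5 bumps 6 from row 5; 6 starts row 6. P = [[1], [2], [3], [4], [5], [6]].

So P = [[1], [2], [3], [4], [5], [6]], Q = [[1], [2], [3], [4], [5], [6]].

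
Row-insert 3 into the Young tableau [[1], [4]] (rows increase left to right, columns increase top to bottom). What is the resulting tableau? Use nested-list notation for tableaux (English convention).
3 is larger than every entry of row 1, so it is appended to row 1. The new tableau is [[1, 3], [4]].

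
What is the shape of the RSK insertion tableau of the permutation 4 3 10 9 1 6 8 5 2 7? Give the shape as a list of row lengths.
Row-insert each entry into an empty tableau.

After inserting 4: P = [[4]].
After inserting 3: P = [[3], [4]].
After inserting 10: P = [[3, 10], [4]].
After inserting 9: P = [[3, 9], [4, 10]].
After inserting 1: P = [[1, 9], [3, 10], [4]].
After inserting 6: P = [[1, 6], [3, 9], [4, 10]].
After inserting 8: P = [[1, 6, 8], [3, 9], [4, 10]].
After inserting 5: P = [[1, 5, 8], [3, 6], [4, 9], [10]].
After inserting 2: P = [[1, 2, 8], [3, 5], [4, 6], [9], [10]].
After inserting 7: P = [[1, 2, 7], [3, 5, 8], [4, 6], [9], [10]].

The final insertion tableau P = [[1, 2, 7], [3, 5, 8], [4, 6], [9], [10]] has shape [3, 3, 2, 1, 1].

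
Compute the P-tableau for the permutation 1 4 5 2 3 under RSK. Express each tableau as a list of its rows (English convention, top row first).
P = [[1, 2, 3], [4, 5]]

Insert 1: appended to row 1. P = [[1]].
Insert 4: appended to row 1. P = [[1, 4]].
Insert 5: appended to row 1. P = [[1, 4, 5]].
Insert 2: 2 bumps 4 from row 1; 4 starts row 2. P = [[1, 2, 5], [4]].
Insert 3: 3 bumps 5 from row 1; 5 appends to row 2. P = [[1, 2, 3], [4, 5]].

So P = [[1, 2, 3], [4, 5]].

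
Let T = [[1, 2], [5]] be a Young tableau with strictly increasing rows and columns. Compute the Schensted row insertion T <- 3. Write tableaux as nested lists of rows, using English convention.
[[1, 2, 3], [5]]

3 is larger than every entry of row 1, so it is appended to row 1. The new tableau is [[1, 2, 3], [5]].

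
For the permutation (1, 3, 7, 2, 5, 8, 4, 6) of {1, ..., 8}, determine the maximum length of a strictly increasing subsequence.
4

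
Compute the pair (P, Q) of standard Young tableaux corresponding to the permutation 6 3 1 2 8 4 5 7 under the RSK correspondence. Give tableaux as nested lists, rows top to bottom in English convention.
Insert each entry of the permutation into P by Schensted row insertion, recording in Q the position of each new cell.

After inserting 6: P = [[6]].
After inserting 3: P = [[3], [6]].
After inserting 1: P = [[1], [3], [6]].
After inserting 2: P = [[1, 2], [3], [6]].
After inserting 8: P = [[1, 2, 8], [3], [6]].
After inserting 4: P = [[1, 2, 4], [3, 8], [6]].
After inserting 5: P = [[1, 2, 4, 5], [3, 8], [6]].
After inserting 7: P = [[1, 2, 4, 5, 7], [3, 8], [6]].

So P = [[1, 2, 4, 5, 7], [3, 8], [6]], Q = [[1, 4, 5, 7, 8], [2, 6], [3]].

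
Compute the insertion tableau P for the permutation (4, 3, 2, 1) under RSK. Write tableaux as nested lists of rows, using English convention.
Insert 4: appended to row 1. P = [[4]].
Insert 3: 3 bumps 4 from row 1; 4 starts row 2. P = [[3], [4]].
Insert 2: 2 bumps 3 from row 1; 3 bumps 4 from row 2; 4 starts row 3. P = [[2], [3], [4]].
Insert 1: 1 bumps 2 from row 1; 2 bumps 3 from row 2; 3 bumps 4 from row 3; 4 starts row 4. P = [[1], [2], [3], [4]].

So P = [[1], [2], [3], [4]].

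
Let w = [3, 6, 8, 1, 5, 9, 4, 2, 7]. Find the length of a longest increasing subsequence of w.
4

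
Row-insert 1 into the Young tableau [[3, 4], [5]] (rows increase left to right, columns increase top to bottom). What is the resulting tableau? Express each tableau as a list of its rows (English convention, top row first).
In row 1, 1 replaces 3 (the leftmost entry greater than 1); 3 is bumped to row 2. In row 2, 3 replaces 5 (the leftmost entry greater than 3); 5 is bumped to row 3. 5 starts a new row 3. The new tableau is [[1, 4], [3], [5]].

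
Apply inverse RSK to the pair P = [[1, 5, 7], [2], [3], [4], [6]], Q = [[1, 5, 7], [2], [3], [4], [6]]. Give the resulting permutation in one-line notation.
Reverse the RSK construction: for i from n down to 1, find the cell of Q containing i, remove the entry at that cell from P, and reverse-bump it up through P; the value ejected from row 1 is w(i).

Step i=7: Q has 7 at row 1, column 3; remove that cell from P, ejecting 7. So w(7) = 7. P is now [[1, 5], [2], [3], [4], [6]].
Step i=6: Q has 6 at row 5, column 1; remove 6 from row 5 of P and reverse-bump: 6 enters row 4 and ejects 4; 4 enters row 3 and ejects 3; 3 enters row 2 and ejects 2; 2 enters row 1 and ejects 1. So w(6) = 1. P is now [[2, 5], [3], [4], [6]].
Step i=5: Q has 5 at row 1, column 2; remove that cell from P, ejecting 5. So w(5) = 5. P is now [[2], [3], [4], [6]].
Step i=4: Q has 4 at row 4, column 1; remove 6 from row 4 of P and reverse-bump: 6 enters row 3 and ejects 4; 4 enters row 2 and ejects 3; 3 enters row 1 and ejects 2. So w(4) = 2. P is now [[3], [4], [6]].
Step i=3: Q has 3 at row 3, column 1; remove 6 from row 3 of P and reverse-bump: 6 enters row 2 and ejects 4; 4 enters row 1 and ejects 3. So w(3) = 3. P is now [[4], [6]].
Step i=2: Q has 2 at row 2, column 1; remove 6 from row 2 of P and reverse-bump: 6 enters row 1 and ejects 4. So w(2) = 4. P is now [[6]].
Step i=1: Q has 1 at row 1, column 1; remove that cell from P, ejecting 6. So w(1) = 6. P is now [].

So w = 6 4 3 2 5 1 7.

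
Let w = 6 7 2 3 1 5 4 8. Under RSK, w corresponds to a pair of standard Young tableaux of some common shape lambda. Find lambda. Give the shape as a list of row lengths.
Row-insert each entry into an empty tableau.

After inserting 6: P = [[6]].
After inserting 7: P = [[6, 7]].
After inserting 2: P = [[2, 7], [6]].
After inserting 3: P = [[2, 3], [6, 7]].
After inserting 1: P = [[1, 3], [2, 7], [6]].
After inserting 5: P = [[1, 3, 5], [2, 7], [6]].
After inserting 4: P = [[1, 3, 4], [2, 5], [6, 7]].
After inserting 8: P = [[1, 3, 4, 8], [2, 5], [6, 7]].

The final insertion tableau P = [[1, 3, 4, 8], [2, 5], [6, 7]] has shape [4, 2, 2].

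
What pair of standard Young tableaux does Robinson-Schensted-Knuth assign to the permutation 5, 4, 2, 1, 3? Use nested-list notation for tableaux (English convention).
Insert each entry of the permutation into P by Schensted row insertion, recording in Q the position of each new cell.

Insert 5: appended to row 1. P = [[5]], Q = [[1]].
Insert 4: 4 bumps 5 from row 1; 5 starts row 2. P = [[4], [5]], Q = [[1], [2]].
Insert 2: 2 bumps 4 from row 1; 4 bumps 5 from row 2; 5 starts row 3. P = [[2], [4], [5]], Q = [[1], [2], [3]].
Insert 1: 1 bumps 2 from row 1; 2 bumps 4 from row 2; 4 bumps 5 from row 3; 5 starts row 4. P = [[1], [2], [4], [5]], Q = [[1], [2], [3], [4]].
Insert 3: appended to row 1. P = [[1, 3], [2], [4], [5]], Q = [[1, 5], [2], [3], [4]].

So P = [[1, 3], [2], [4], [5]], Q = [[1, 5], [2], [3], [4]].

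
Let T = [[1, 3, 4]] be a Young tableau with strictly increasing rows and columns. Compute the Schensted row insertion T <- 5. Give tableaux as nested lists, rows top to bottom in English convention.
5 is larger than every entry of row 1, so it is appended to row 1. The new tableau is [[1, 3, 4, 5]].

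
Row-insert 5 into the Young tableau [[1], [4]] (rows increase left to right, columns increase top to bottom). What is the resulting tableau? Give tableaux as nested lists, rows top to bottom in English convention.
5 is larger than every entry of row 1, so it is appended to row 1. The new tableau is [[1, 5], [4]].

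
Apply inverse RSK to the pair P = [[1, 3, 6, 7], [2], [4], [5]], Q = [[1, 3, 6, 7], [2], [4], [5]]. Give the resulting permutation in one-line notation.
5 2 4 3 1 6 7

Reverse RSK: for i = n, n-1, ..., 1, locate i in Q, remove the corresponding corner cell from P, and reverse-bump its entry up through P; the value ejected from row 1 is w(i).

So w = 5 2 4 3 1 6 7.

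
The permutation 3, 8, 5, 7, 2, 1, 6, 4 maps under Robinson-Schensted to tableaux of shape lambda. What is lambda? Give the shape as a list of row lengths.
Row-insert each entry into an empty tableau.

After inserting 3: P = [[3]].
After inserting 8: P = [[3, 8]].
After inserting 5: P = [[3, 5], [8]].
After inserting 7: P = [[3, 5, 7], [8]].
After inserting 2: P = [[2, 5, 7], [3], [8]].
After inserting 1: P = [[1, 5, 7], [2], [3], [8]].
After inserting 6: P = [[1, 5, 6], [2, 7], [3], [8]].
After inserting 4: P = [[1, 4, 6], [2, 5], [3, 7], [8]].

The final insertion tableau P = [[1, 4, 6], [2, 5], [3, 7], [8]] has shape [3, 2, 2, 1].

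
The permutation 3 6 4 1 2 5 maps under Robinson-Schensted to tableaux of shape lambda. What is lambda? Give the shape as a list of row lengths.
[3, 2, 1]

RSK row insertion gives P = [[1, 2, 5], [3, 4], [6]], which has shape [3, 2, 1].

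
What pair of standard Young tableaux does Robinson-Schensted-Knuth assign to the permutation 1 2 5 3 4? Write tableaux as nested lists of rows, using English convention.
P = [[1, 2, 3, 4], [5]], Q = [[1, 2, 3, 5], [4]]

Insert each entry of the permutation into P by Schensted row insertion, recording in Q the position of each new cell.

Insert 1: appended to row 1. P = [[1]].
Insert 2: appended to row 1. P = [[1, 2]].
Insert 5: appended to row 1. P = [[1, 2, 5]].
Insert 3: 3 bumps 5 from row 1; 5 starts row 2. P = [[1, 2, 3], [5]].
Insert 4: appended to row 1. P = [[1, 2, 3, 4], [5]].

So P = [[1, 2, 3, 4], [5]], Q = [[1, 2, 3, 5], [4]].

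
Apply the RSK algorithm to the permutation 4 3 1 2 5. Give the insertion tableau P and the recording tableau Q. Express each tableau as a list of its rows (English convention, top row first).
P = [[1, 2, 5], [3], [4]], Q = [[1, 4, 5], [2], [3]]

Insert each entry of the permutation into P by Schensted row insertion, recording in Q the position of each new cell.

Insert 4: appended to row 1. P = [[4]].
Insert 3: 3 bumps 4 from row 1; 4 starts row 2. P = [[3], [4]].
Insert 1: 1 bumps 3 from row 1; 3 bumps 4 from row 2; 4 starts row 3. P = [[1], [3], [4]].
Insert 2: appended to row 1. P = [[1, 2], [3], [4]].
Insert 5: appended to row 1. P = [[1, 2, 5], [3], [4]].

So P = [[1, 2, 5], [3], [4]], Q = [[1, 4, 5], [2], [3]].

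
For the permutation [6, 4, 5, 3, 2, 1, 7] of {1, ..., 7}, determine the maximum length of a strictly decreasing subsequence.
5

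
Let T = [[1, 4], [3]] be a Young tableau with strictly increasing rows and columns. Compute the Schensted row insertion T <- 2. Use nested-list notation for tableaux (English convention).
In row 1, 2 replaces 4 (the leftmost entry greater than 2); 4 is bumped to row 2. 4 is appended to row 2. The new tableau is [[1, 2], [3, 4]].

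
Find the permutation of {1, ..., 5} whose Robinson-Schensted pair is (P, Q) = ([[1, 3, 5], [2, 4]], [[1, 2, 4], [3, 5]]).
Reverse the RSK construction: for i from n down to 1, find the cell of Q containing i, remove the entry at that cell from P, and reverse-bump it up through P; the value ejected from row 1 is w(i).

Step i=5: Q has 5 at row 2, column 2; remove 4 from row 2 of P and reverse-bump: 4 enters row 1 and ejects 3. So w(5) = 3. P is now [[1, 4, 5], [2]].
Step i=4: Q has 4 at row 1, column 3; remove that cell from P, ejecting 5. So w(4) = 5. P is now [[1, 4], [2]].
Step i=3: Q has 3 at row 2, column 1; remove 2 from row 2 of P and reverse-bump: 2 enters row 1 and ejects 1. So w(3) = 1. P is now [[2, 4]].
Step i=2: Q has 2 at row 1, column 2; remove that cell from P, ejecting 4. So w(2) = 4. P is now [[2]].
Step i=1: Q has 1 at row 1, column 1; remove that cell from P, ejecting 2. So w(1) = 2. P is now [].

So w = 2 4 1 5 3.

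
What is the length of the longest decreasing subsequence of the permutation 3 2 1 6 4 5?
3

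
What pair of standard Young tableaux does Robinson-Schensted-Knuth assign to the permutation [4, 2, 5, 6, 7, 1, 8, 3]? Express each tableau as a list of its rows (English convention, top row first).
Insert each entry of the permutation into P by Schensted row insertion, recording in Q the position of each new cell.

After inserting 4: P = [[4]].
After inserting 2: P = [[2], [4]].
After inserting 5: P = [[2, 5], [4]].
After inserting 6: P = [[2, 5, 6], [4]].
After inserting 7: P = [[2, 5, 6, 7], [4]].
After inserting 1: P = [[1, 5, 6, 7], [2], [4]].
After inserting 8: P = [[1, 5, 6, 7, 8], [2], [4]].
After inserting 3: P = [[1, 3, 6, 7, 8], [2, 5], [4]].

So P = [[1, 3, 6, 7, 8], [2, 5], [4]], Q = [[1, 3, 4, 5, 7], [2, 8], [6]].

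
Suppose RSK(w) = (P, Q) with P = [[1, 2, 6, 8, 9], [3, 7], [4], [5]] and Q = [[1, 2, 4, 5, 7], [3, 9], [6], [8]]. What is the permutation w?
1 5 4 7 8 3 9 2 6

Reverse the RSK construction: for i from n down to 1, find the cell of Q containing i, remove the entry at that cell from P, and reverse-bump it up through P; the value ejected from row 1 is w(i).

Step i=9: Q has 9 at row 2, column 2; remove 7 from row 2 of P and reverse-bump: 7 enters row 1 and ejects 6. So w(9) = 6. P is now [[1, 2, 7, 8, 9], [3], [4], [5]].
Step i=8: Q has 8 at row 4, column 1; remove 5 from row 4 of P and reverse-bump: 5 enters row 3 and ejects 4; 4 enters row 2 and ejects 3; 3 enters row 1 and ejects 2. So w(8) = 2. P is now [[1, 3, 7, 8, 9], [4], [5]].
Step i=7: Q has 7 at row 1, column 5; remove that cell from P, ejecting 9. So w(7) = 9. P is now [[1, 3, 7, 8], [4], [5]].
Step i=6: Q has 6 at row 3, column 1; remove 5 from row 3 of P and reverse-bump: 5 enters row 2 and ejects 4; 4 enters row 1 and ejects 3. So w(6) = 3. P is now [[1, 4, 7, 8], [5]].
Step i=5: Q has 5 at row 1, column 4; remove that cell from P, ejecting 8. So w(5) = 8. P is now [[1, 4, 7], [5]].
Step i=4: Q has 4 at row 1, column 3; remove that cell from P, ejecting 7. So w(4) = 7. P is now [[1, 4], [5]].
Step i=3: Q has 3 at row 2, column 1; remove 5 from row 2 of P and reverse-bump: 5 enters row 1 and ejects 4. So w(3) = 4. P is now [[1, 5]].
Step i=2: Q has 2 at row 1, column 2; remove that cell from P, ejecting 5. So w(2) = 5. P is now [[1]].
Step i=1: Q has 1 at row 1, column 1; remove that cell from P, ejecting 1. So w(1) = 1. P is now [].

So w = 1 5 4 7 8 3 9 2 6.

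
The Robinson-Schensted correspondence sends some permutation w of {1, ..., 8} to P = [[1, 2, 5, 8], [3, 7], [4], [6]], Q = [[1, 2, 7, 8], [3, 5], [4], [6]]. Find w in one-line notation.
6 7 4 1 3 2 5 8

Reverse the RSK construction: for i from n down to 1, find the cell of Q containing i, remove the entry at that cell from P, and reverse-bump it up through P; the value ejected from row 1 is w(i).

Step i=8: Q has 8 at row 1, column 4; remove that cell from P, ejecting 8. So w(8) = 8. P is now [[1, 2, 5], [3, 7], [4], [6]].
Step i=7: Q has 7 at row 1, column 3; remove that cell from P, ejecting 5. So w(7) = 5. P is now [[1, 2], [3, 7], [4], [6]].
Step i=6: Q has 6 at row 4, column 1; remove 6 from row 4 of P and reverse-bump: 6 enters row 3 and ejects 4; 4 enters row 2 and ejects 3; 3 enters row 1 and ejects 2. So w(6) = 2. P is now [[1, 3], [4, 7], [6]].
Step i=5: Q has 5 at row 2, column 2; remove 7 from row 2 of P and reverse-bump: 7 enters row 1 and ejects 3. So w(5) = 3. P is now [[1, 7], [4], [6]].
Step i=4: Q has 4 at row 3, column 1; remove 6 from row 3 of P and reverse-bump: 6 enters row 2 and ejects 4; 4 enters row 1 and ejects 1. So w(4) = 1. P is now [[4, 7], [6]].
Step i=3: Q has 3 at row 2, column 1; remove 6 from row 2 of P and reverse-bump: 6 enters row 1 and ejects 4. So w(3) = 4. P is now [[6, 7]].
Step i=2: Q has 2 at row 1, column 2; remove that cell from P, ejecting 7. So w(2) = 7. P is now [[6]].
Step i=1: Q has 1 at row 1, column 1; remove that cell from P, ejecting 6. So w(1) = 6. P is now [].

So w = 6 7 4 1 3 2 5 8.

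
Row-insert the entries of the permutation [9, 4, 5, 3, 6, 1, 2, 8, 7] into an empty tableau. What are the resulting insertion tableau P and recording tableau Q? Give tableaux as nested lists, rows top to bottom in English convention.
P = [[1, 2, 6, 7], [3, 5, 8], [4], [9]], Q = [[1, 3, 5, 8], [2, 7, 9], [4], [6]]

Insert each entry of the permutation into P by Schensted row insertion, recording in Q the position of each new cell.

After inserting 9: P = [[9]].
After inserting 4: P = [[4], [9]].
After inserting 5: P = [[4, 5], [9]].
After inserting 3: P = [[3, 5], [4], [9]].
After inserting 6: P = [[3, 5, 6], [4], [9]].
After inserting 1: P = [[1, 5, 6], [3], [4], [9]].
After inserting 2: P = [[1, 2, 6], [3, 5], [4], [9]].
After inserting 8: P = [[1, 2, 6, 8], [3, 5], [4], [9]].
After inserting 7: P = [[1, 2, 6, 7], [3, 5, 8], [4], [9]].

So P = [[1, 2, 6, 7], [3, 5, 8], [4], [9]], Q = [[1, 3, 5, 8], [2, 7, 9], [4], [6]].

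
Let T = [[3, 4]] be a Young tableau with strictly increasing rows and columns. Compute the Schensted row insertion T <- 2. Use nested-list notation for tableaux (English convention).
[[2, 4], [3]]

In row 1, 2 replaces 3 (the leftmost entry greater than 2); 3 is bumped to row 2. 3 starts a new row 2. The new tableau is [[2, 4], [3]].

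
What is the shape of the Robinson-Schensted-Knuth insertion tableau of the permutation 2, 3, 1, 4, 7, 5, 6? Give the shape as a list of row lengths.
Row-insert each entry into an empty tableau.

After inserting 2: P = [[2]].
After inserting 3: P = [[2, 3]].
After inserting 1: P = [[1, 3], [2]].
After inserting 4: P = [[1, 3, 4], [2]].
After inserting 7: P = [[1, 3, 4, 7], [2]].
After inserting 5: P = [[1, 3, 4, 5], [2, 7]].
After inserting 6: P = [[1, 3, 4, 5, 6], [2, 7]].

The final insertion tableau P = [[1, 3, 4, 5, 6], [2, 7]] has shape [5, 2].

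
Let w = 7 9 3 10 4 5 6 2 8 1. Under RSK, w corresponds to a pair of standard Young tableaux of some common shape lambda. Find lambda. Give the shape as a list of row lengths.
[5, 3, 1, 1]

Row-insert each entry into an empty tableau.

After inserting 7: P = [[7]].
After inserting 9: P = [[7, 9]].
After inserting 3: P = [[3, 9], [7]].
After inserting 10: P = [[3, 9, 10], [7]].
After inserting 4: P = [[3, 4, 10], [7, 9]].
After inserting 5: P = [[3, 4, 5], [7, 9, 10]].
After inserting 6: P = [[3, 4, 5, 6], [7, 9, 10]].
After inserting 2: P = [[2, 4, 5, 6], [3, 9, 10], [7]].
After inserting 8: P = [[2, 4, 5, 6, 8], [3, 9, 10], [7]].
After inserting 1: P = [[1, 4, 5, 6, 8], [2, 9, 10], [3], [7]].

The final insertion tableau P = [[1, 4, 5, 6, 8], [2, 9, 10], [3], [7]] has shape [5, 3, 1, 1].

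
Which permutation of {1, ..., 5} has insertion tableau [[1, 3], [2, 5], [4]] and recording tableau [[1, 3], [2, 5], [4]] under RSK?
Reverse the RSK construction: for i from n down to 1, find the cell of Q containing i, remove the entry at that cell from P, and reverse-bump it up through P; the value ejected from row 1 is w(i).

Step i=5: Q has 5 at row 2, column 2; remove 5 from row 2 of P and reverse-bump: 5 enters row 1 and ejects 3. So w(5) = 3. P is now [[1, 5], [2], [4]].
Step i=4: Q has 4 at row 3, column 1; remove 4 from row 3 of P and reverse-bump: 4 enters row 2 and ejects 2; 2 enters row 1 and ejects 1. So w(4) = 1. P is now [[2, 5], [4]].
Step i=3: Q has 3 at row 1, column 2; remove that cell from P, ejecting 5. So w(3) = 5. P is now [[2], [4]].
Step i=2: Q has 2 at row 2, column 1; remove 4 from row 2 of P and reverse-bump: 4 enters row 1 and ejects 2. So w(2) = 2. P is now [[4]].
Step i=1: Q has 1 at row 1, column 1; remove that cell from P, ejecting 4. So w(1) = 4. P is now [].

So w = 4 2 5 1 3.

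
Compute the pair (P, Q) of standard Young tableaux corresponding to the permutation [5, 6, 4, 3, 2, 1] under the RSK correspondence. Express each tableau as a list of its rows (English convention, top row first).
Insert each entry of the permutation into P by Schensted row insertion, recording in Q the position of each new cell.

Insert 5: appended to row 1. P = [[5]].
Insert 6: appended to row 1. P = [[5, 6]].
Insert 4: 4 bumps 5 from row 1; 5 starts row 2. P = [[4, 6], [5]].
Insert 3: 3 bumps 4 from row 1; 4 bumps 5 from row 2; 5 starts row 3. P = [[3, 6], [4], [5]].
Insert 2: 2 bumps 3 from row 1; 3 bumps 4 from row 2; 4 bumps 5 from row 3; 5 starts row 4. P = [[2, 6], [3], [4], [5]].
Insert 1: 1 bumps 2 from row 1; 2 bumps 3 from row 2; 3 bumps 4 from row 3; 4 bumps 5 from row 4; 5 starts row 5. P = [[1, 6], [2], [3], [4], [5]].

So P = [[1, 6], [2], [3], [4], [5]], Q = [[1, 2], [3], [4], [5], [6]].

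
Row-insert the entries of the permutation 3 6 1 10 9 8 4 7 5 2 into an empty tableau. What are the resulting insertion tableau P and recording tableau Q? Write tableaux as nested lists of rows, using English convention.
P = [[1, 2, 5], [3, 4, 7], [6], [8], [9], [10]], Q = [[1, 2, 4], [3, 5, 8], [6], [7], [9], [10]]

Insert each entry of the permutation into P by Schensted row insertion, recording in Q the position of each new cell.

After inserting 3: P = [[3]].
After inserting 6: P = [[3, 6]].
After inserting 1: P = [[1, 6], [3]].
After inserting 10: P = [[1, 6, 10], [3]].
After inserting 9: P = [[1, 6, 9], [3, 10]].
After inserting 8: P = [[1, 6, 8], [3, 9], [10]].
After inserting 4: P = [[1, 4, 8], [3, 6], [9], [10]].
After inserting 7: P = [[1, 4, 7], [3, 6, 8], [9], [10]].
After inserting 5: P = [[1, 4, 5], [3, 6, 7], [8], [9], [10]].
After inserting 2: P = [[1, 2, 5], [3, 4, 7], [6], [8], [9], [10]].

So P = [[1, 2, 5], [3, 4, 7], [6], [8], [9], [10]], Q = [[1, 2, 4], [3, 5, 8], [6], [7], [9], [10]].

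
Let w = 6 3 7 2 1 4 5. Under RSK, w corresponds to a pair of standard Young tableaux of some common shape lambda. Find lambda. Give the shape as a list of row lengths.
Row-insert each entry into an empty tableau.

After inserting 6: P = [[6]].
After inserting 3: P = [[3], [6]].
After inserting 7: P = [[3, 7], [6]].
After inserting 2: P = [[2, 7], [3], [6]].
After inserting 1: P = [[1, 7], [2], [3], [6]].
After inserting 4: P = [[1, 4], [2, 7], [3], [6]].
After inserting 5: P = [[1, 4, 5], [2, 7], [3], [6]].

The final insertion tableau P = [[1, 4, 5], [2, 7], [3], [6]] has shape [3, 2, 1, 1].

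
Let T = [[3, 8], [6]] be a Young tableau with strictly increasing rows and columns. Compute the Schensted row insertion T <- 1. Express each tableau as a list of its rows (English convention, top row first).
[[1, 8], [3], [6]]

In row 1, 1 replaces 3 (the leftmost entry greater than 1); 3 is bumped to row 2. In row 2, 3 replaces 6 (the leftmost entry greater than 3); 6 is bumped to row 3. 6 starts a new row 3. The new tableau is [[1, 8], [3], [6]].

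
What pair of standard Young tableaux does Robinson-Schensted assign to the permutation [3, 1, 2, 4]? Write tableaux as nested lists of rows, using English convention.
P = [[1, 2, 4], [3]], Q = [[1, 3, 4], [2]]

Insert each entry of the permutation into P by Schensted row insertion, recording in Q the position of each new cell.

Insert 3: appended to row 1. P = [[3]], Q = [[1]].
Insert 1: 1 bumps 3 from row 1; 3 starts row 2. P = [[1], [3]], Q = [[1], [2]].
Insert 2: appended to row 1. P = [[1, 2], [3]], Q = [[1, 3], [2]].
Insert 4: appended to row 1. P = [[1, 2, 4], [3]], Q = [[1, 3, 4], [2]].

So P = [[1, 2, 4], [3]], Q = [[1, 3, 4], [2]].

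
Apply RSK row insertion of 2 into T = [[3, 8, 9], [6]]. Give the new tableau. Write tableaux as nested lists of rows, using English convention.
In row 1, 2 replaces 3 (the leftmost entry greater than 2); 3 is bumped to row 2. In row 2, 3 replaces 6 (the leftmost entry greater than 3); 6 is bumped to row 3. 6 starts a new row 3. The new tableau is [[2, 8, 9], [3], [6]].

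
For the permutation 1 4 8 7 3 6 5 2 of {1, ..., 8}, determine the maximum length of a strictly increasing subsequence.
3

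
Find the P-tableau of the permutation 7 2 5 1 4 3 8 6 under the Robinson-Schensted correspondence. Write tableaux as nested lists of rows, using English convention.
After inserting 7: P = [[7]].
After inserting 2: P = [[2], [7]].
After inserting 5: P = [[2, 5], [7]].
After inserting 1: P = [[1, 5], [2], [7]].
After inserting 4: P = [[1, 4], [2, 5], [7]].
After inserting 3: P = [[1, 3], [2, 4], [5], [7]].
After inserting 8: P = [[1, 3, 8], [2, 4], [5], [7]].
After inserting 6: P = [[1, 3, 6], [2, 4, 8], [5], [7]].

So P = [[1, 3, 6], [2, 4, 8], [5], [7]].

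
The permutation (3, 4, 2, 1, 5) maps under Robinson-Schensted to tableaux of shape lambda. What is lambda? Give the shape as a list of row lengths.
[3, 1, 1]

Row-insert each entry into an empty tableau.

After inserting 3: P = [[3]].
After inserting 4: P = [[3, 4]].
After inserting 2: P = [[2, 4], [3]].
After inserting 1: P = [[1, 4], [2], [3]].
After inserting 5: P = [[1, 4, 5], [2], [3]].

The final insertion tableau P = [[1, 4, 5], [2], [3]] has shape [3, 1, 1].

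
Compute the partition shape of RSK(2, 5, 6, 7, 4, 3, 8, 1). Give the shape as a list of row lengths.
[5, 1, 1, 1]

Row-insert each entry into an empty tableau.

After inserting 2: P = [[2]].
After inserting 5: P = [[2, 5]].
After inserting 6: P = [[2, 5, 6]].
After inserting 7: P = [[2, 5, 6, 7]].
After inserting 4: P = [[2, 4, 6, 7], [5]].
After inserting 3: P = [[2, 3, 6, 7], [4], [5]].
After inserting 8: P = [[2, 3, 6, 7, 8], [4], [5]].
After inserting 1: P = [[1, 3, 6, 7, 8], [2], [4], [5]].

The final insertion tableau P = [[1, 3, 6, 7, 8], [2], [4], [5]] has shape [5, 1, 1, 1].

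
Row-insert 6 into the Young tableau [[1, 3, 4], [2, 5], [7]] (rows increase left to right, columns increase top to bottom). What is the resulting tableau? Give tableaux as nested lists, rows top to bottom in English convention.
[[1, 3, 4, 6], [2, 5], [7]]

6 is larger than every entry of row 1, so it is appended to row 1. The new tableau is [[1, 3, 4, 6], [2, 5], [7]].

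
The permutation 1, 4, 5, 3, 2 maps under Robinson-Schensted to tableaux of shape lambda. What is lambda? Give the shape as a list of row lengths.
[3, 1, 1]

Row-insert each entry into an empty tableau.

After inserting 1: P = [[1]].
After inserting 4: P = [[1, 4]].
After inserting 5: P = [[1, 4, 5]].
After inserting 3: P = [[1, 3, 5], [4]].
After inserting 2: P = [[1, 2, 5], [3], [4]].

The final insertion tableau P = [[1, 2, 5], [3], [4]] has shape [3, 1, 1].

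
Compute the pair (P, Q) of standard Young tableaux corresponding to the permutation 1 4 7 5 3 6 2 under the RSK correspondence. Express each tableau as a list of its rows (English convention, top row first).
P = [[1, 2, 5, 6], [3], [4], [7]], Q = [[1, 2, 3, 6], [4], [5], [7]]

Insert each entry of the permutation into P by Schensted row insertion, recording in Q the position of each new cell.

Insert 1: appended to row 1. P = [[1]].
Insert 4: appended to row 1. P = [[1, 4]].
Insert 7: appended to row 1. P = [[1, 4, 7]].
Insert 5: 5 bumps 7 from row 1; 7 starts row 2. P = [[1, 4, 5], [7]].
Insert 3: 3 bumps 4 from row 1; 4 bumps 7 from row 2; 7 starts row 3. P = [[1, 3, 5], [4], [7]].
Insert 6: appended to row 1. P = [[1, 3, 5, 6], [4], [7]].
Insert 2: 2 bumps 3 from row 1; 3 bumps 4 from row 2; 4 bumps 7 from row 3; 7 starts row 4. P = [[1, 2, 5, 6], [3], [4], [7]].

So P = [[1, 2, 5, 6], [3], [4], [7]], Q = [[1, 2, 3, 6], [4], [5], [7]].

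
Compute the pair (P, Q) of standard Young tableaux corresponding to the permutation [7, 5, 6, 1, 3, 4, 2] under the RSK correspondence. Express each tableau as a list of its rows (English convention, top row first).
P = [[1, 2, 4], [3, 6], [5], [7]], Q = [[1, 3, 6], [2, 5], [4], [7]]

Insert each entry of the permutation into P by Schensted row insertion, recording in Q the position of each new cell.

Insert 7: appended to row 1. P = [[7]].
Insert 5: 5 bumps 7 from row 1; 7 starts row 2. P = [[5], [7]].
Insert 6: appended to row 1. P = [[5, 6], [7]].
Insert 1: 1 bumps 5 from row 1; 5 bumps 7 from row 2; 7 starts row 3. P = [[1, 6], [5], [7]].
Insert 3: 3 bumps 6 from row 1; 6 appends to row 2. P = [[1, 3], [5, 6], [7]].
Insert 4: appended to row 1. P = [[1, 3, 4], [5, 6], [7]].
Insert 2: 2 bumps 3 from row 1; 3 bumps 5 from row 2; 5 bumps 7 from row 3; 7 starts row 4. P = [[1, 2, 4], [3, 6], [5], [7]].

So P = [[1, 2, 4], [3, 6], [5], [7]], Q = [[1, 3, 6], [2, 5], [4], [7]].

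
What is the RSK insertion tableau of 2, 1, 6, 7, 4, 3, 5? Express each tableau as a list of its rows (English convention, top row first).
Insert 2: appended to row 1. P = [[2]].
Insert 1: 1 bumps 2 from row 1; 2 starts row 2. P = [[1], [2]].
Insert 6: appended to row 1. P = [[1, 6], [2]].
Insert 7: appended to row 1. P = [[1, 6, 7], [2]].
Insert 4: 4 bumps 6 from row 1; 6 appends to row 2. P = [[1, 4, 7], [2, 6]].
Insert 3: 3 bumps 4 from row 1; 4 bumps 6 from row 2; 6 starts row 3. P = [[1, 3, 7], [2, 4], [6]].
Insert 5: 5 bumps 7 from row 1; 7 appends to row 2. P = [[1, 3, 5], [2, 4, 7], [6]].

So P = [[1, 3, 5], [2, 4, 7], [6]].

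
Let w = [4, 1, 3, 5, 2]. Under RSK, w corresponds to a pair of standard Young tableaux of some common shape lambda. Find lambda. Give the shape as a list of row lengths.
[3, 1, 1]

Row-insert each entry into an empty tableau.

After inserting 4: P = [[4]].
After inserting 1: P = [[1], [4]].
After inserting 3: P = [[1, 3], [4]].
After inserting 5: P = [[1, 3, 5], [4]].
After inserting 2: P = [[1, 2, 5], [3], [4]].

The final insertion tableau P = [[1, 2, 5], [3], [4]] has shape [3, 1, 1].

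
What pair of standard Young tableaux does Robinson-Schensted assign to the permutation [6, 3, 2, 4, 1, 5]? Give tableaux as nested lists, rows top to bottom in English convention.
Insert each entry of the permutation into P by Schensted row insertion, recording in Q the position of each new cell.

Insert 6: appended to row 1. P = [[6]], Q = [[1]].
Insert 3: 3 bumps 6 from row 1; 6 starts row 2. P = [[3], [6]], Q = [[1], [2]].
Insert 2: 2 bumps 3 from row 1; 3 bumps 6 from row 2; 6 starts row 3. P = [[2], [3], [6]], Q = [[1], [2], [3]].
Insert 4: appended to row 1. P = [[2, 4], [3], [6]], Q = [[1, 4], [2], [3]].
Insert 1: 1 bumps 2 from row 1; 2 bumps 3 from row 2; 3 bumps 6 from row 3; 6 starts row 4. P = [[1, 4], [2], [3], [6]], Q = [[1, 4], [2], [3], [5]].
Insert 5: appended to row 1. P = [[1, 4, 5], [2], [3], [6]], Q = [[1, 4, 6], [2], [3], [5]].

So P = [[1, 4, 5], [2], [3], [6]], Q = [[1, 4, 6], [2], [3], [5]].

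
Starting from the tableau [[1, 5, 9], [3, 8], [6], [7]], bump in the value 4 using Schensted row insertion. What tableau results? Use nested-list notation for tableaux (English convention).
[[1, 4, 9], [3, 5], [6, 8], [7]]

In row 1, 4 replaces 5 (the leftmost entry greater than 4); 5 is bumped to row 2. In row 2, 5 replaces 8 (the leftmost entry greater than 5); 8 is bumped to row 3. 8 is appended to row 3. The new tableau is [[1, 4, 9], [3, 5], [6, 8], [7]].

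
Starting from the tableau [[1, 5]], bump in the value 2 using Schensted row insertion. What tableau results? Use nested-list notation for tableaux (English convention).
[[1, 2], [5]]

In row 1, 2 replaces 5 (the leftmost entry greater than 2); 5 is bumped to row 2. 5 starts a new row 2. The new tableau is [[1, 2], [5]].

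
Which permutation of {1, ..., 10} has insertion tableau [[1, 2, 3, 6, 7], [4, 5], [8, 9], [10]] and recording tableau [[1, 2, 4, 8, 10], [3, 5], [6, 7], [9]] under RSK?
1 8 4 10 9 2 5 6 3 7

Reverse the RSK construction: for i from n down to 1, find the cell of Q containing i, remove the entry at that cell from P, and reverse-bump it up through P; the value ejected from row 1 is w(i).

Step i=10: Q has 10 at row 1, column 5; remove that cell from P, ejecting 7. So w(10) = 7. P is now [[1, 2, 3, 6], [4, 5], [8, 9], [10]].
Step i=9: Q has 9 at row 4, column 1; remove 10 from row 4 of P and reverse-bump: 10 enters row 3 and ejects 9; 9 enters row 2 and ejects 5; 5 enters row 1 and ejects 3. So w(9) = 3. P is now [[1, 2, 5, 6], [4, 9], [8, 10]].
Step i=8: Q has 8 at row 1, column 4; remove that cell from P, ejecting 6. So w(8) = 6. P is now [[1, 2, 5], [4, 9], [8, 10]].
Step i=7: Q has 7 at row 3, column 2; remove 10 from row 3 of P and reverse-bump: 10 enters row 2 and ejects 9; 9 enters row 1 and ejects 5. So w(7) = 5. P is now [[1, 2, 9], [4, 10], [8]].
Step i=6: Q has 6 at row 3, column 1; remove 8 from row 3 of P and reverse-bump: 8 enters row 2 and ejects 4; 4 enters row 1 and ejects 2. So w(6) = 2. P is now [[1, 4, 9], [8, 10]].
Step i=5: Q has 5 at row 2, column 2; remove 10 from row 2 of P and reverse-bump: 10 enters row 1 and ejects 9. So w(5) = 9. P is now [[1, 4, 10], [8]].
Step i=4: Q has 4 at row 1, column 3; remove that cell from P, ejecting 10. So w(4) = 10. P is now [[1, 4], [8]].
Step i=3: Q has 3 at row 2, column 1; remove 8 from row 2 of P and reverse-bump: 8 enters row 1 and ejects 4. So w(3) = 4. P is now [[1, 8]].
Step i=2: Q has 2 at row 1, column 2; remove that cell from P, ejecting 8. So w(2) = 8. P is now [[1]].
Step i=1: Q has 1 at row 1, column 1; remove that cell from P, ejecting 1. So w(1) = 1. P is now [].

So w = 1 8 4 10 9 2 5 6 3 7.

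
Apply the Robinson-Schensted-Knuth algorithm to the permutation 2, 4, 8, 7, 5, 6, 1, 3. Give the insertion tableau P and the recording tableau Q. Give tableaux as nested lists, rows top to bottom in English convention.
P = [[1, 3, 5, 6], [2, 4], [7], [8]], Q = [[1, 2, 3, 6], [4, 8], [5], [7]]

Insert each entry of the permutation into P by Schensted row insertion, recording in Q the position of each new cell.

Insert 2: appended to row 1. P = [[2]].
Insert 4: appended to row 1. P = [[2, 4]].
Insert 8: appended to row 1. P = [[2, 4, 8]].
Insert 7: 7 bumps 8 from row 1; 8 starts row 2. P = [[2, 4, 7], [8]].
Insert 5: 5 bumps 7 from row 1; 7 bumps 8 from row 2; 8 starts row 3. P = [[2, 4, 5], [7], [8]].
Insert 6: appended to row 1. P = [[2, 4, 5, 6], [7], [8]].
Insert 1: 1 bumps 2 from row 1; 2 bumps 7 from row 2; 7 bumps 8 from row 3; 8 starts row 4. P = [[1, 4, 5, 6], [2], [7], [8]].
Insert 3: 3 bumps 4 from row 1; 4 appends to row 2. P = [[1, 3, 5, 6], [2, 4], [7], [8]].

So P = [[1, 3, 5, 6], [2, 4], [7], [8]], Q = [[1, 2, 3, 6], [4, 8], [5], [7]].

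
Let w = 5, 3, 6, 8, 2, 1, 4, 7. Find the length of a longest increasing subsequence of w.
3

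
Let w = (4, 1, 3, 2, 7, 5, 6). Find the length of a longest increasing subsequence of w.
4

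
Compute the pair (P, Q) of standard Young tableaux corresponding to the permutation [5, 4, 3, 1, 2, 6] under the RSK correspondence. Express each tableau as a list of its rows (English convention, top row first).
P = [[1, 2, 6], [3], [4], [5]], Q = [[1, 5, 6], [2], [3], [4]]

Insert each entry of the permutation into P by Schensted row insertion, recording in Q the position of each new cell.

Insert 5: appended to row 1. P = [[5]].
Insert 4: 4 bumps 5 from row 1; 5 starts row 2. P = [[4], [5]].
Insert 3: 3 bumps 4 from row 1; 4 bumps 5 from row 2; 5 starts row 3. P = [[3], [4], [5]].
Insert 1: 1 bumps 3 from row 1; 3 bumps 4 from row 2; 4 bumps 5 from row 3; 5 starts row 4. P = [[1], [3], [4], [5]].
Insert 2: appended to row 1. P = [[1, 2], [3], [4], [5]].
Insert 6: appended to row 1. P = [[1, 2, 6], [3], [4], [5]].

So P = [[1, 2, 6], [3], [4], [5]], Q = [[1, 5, 6], [2], [3], [4]].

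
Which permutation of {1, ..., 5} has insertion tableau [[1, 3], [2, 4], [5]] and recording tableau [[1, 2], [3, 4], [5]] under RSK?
Reverse the RSK construction: for i from n down to 1, find the cell of Q containing i, remove the entry at that cell from P, and reverse-bump it up through P; the value ejected from row 1 is w(i).

Step i=5: Q has 5 at row 3, column 1; remove 5 from row 3 of P and reverse-bump: 5 enters row 2 and ejects 4; 4 enters row 1 and ejects 3. So w(5) = 3. P is now [[1, 4], [2, 5]].
Step i=4: Q has 4 at row 2, column 2; remove 5 from row 2 of P and reverse-bump: 5 enters row 1 and ejects 4. So w(4) = 4. P is now [[1, 5], [2]].
Step i=3: Q has 3 at row 2, column 1; remove 2 from row 2 of P and reverse-bump: 2 enters row 1 and ejects 1. So w(3) = 1. P is now [[2, 5]].
Step i=2: Q has 2 at row 1, column 2; remove that cell from P, ejecting 5. So w(2) = 5. P is now [[2]].
Step i=1: Q has 1 at row 1, column 1; remove that cell from P, ejecting 2. So w(1) = 2. P is now [].

So w = 2 5 1 4 3.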